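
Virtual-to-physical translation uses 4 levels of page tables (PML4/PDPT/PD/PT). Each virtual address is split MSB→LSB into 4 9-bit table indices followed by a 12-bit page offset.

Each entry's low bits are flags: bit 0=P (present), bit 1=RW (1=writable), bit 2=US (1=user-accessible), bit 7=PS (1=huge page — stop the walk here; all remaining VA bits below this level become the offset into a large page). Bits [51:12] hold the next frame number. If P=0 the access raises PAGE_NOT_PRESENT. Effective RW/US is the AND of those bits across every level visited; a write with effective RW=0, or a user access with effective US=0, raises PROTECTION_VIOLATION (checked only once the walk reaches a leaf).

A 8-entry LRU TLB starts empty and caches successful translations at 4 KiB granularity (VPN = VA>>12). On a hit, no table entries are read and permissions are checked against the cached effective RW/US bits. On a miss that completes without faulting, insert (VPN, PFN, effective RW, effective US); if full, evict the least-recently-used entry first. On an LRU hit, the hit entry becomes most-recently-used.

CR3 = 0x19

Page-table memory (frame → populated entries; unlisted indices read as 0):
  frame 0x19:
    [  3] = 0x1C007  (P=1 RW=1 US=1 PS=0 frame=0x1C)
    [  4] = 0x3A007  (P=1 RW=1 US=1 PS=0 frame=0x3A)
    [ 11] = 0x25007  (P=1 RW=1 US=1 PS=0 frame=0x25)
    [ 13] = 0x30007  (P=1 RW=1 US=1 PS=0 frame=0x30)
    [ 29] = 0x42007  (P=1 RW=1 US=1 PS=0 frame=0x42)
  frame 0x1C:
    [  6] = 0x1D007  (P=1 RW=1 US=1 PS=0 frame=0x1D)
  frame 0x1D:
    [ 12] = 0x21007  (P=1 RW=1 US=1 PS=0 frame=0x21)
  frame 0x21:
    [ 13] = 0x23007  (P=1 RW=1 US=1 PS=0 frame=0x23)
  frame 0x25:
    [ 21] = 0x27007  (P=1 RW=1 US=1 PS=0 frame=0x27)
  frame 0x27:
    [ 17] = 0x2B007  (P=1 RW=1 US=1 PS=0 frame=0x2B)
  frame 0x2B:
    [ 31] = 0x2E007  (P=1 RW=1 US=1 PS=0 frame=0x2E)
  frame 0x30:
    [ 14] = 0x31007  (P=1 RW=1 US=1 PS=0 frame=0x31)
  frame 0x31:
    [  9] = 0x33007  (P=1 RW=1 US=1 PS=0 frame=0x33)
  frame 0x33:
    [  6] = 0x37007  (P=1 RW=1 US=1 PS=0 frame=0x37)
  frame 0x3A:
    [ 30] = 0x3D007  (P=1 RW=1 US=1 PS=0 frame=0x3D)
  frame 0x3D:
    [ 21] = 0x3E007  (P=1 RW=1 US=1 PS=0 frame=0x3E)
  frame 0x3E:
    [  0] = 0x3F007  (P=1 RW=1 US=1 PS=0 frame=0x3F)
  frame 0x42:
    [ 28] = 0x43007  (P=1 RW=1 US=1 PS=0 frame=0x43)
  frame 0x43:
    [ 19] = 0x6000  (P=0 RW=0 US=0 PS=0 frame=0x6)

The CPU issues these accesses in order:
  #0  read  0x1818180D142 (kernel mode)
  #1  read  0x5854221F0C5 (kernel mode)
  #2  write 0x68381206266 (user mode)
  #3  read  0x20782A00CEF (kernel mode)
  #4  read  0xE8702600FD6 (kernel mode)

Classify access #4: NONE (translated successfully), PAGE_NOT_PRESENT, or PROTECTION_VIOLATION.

Trace:
#0 VA=0x1818180D142 (r,kernel):
  L0: frame=0x19 idx=3 entry=0x1C007 [P=1 RW=1 US=1 PS=0]
  L1: frame=0x1C idx=6 entry=0x1D007 [P=1 RW=1 US=1 PS=0]
  L2: frame=0x1D idx=12 entry=0x21007 [P=1 RW=1 US=1 PS=0]
  L3: frame=0x21 idx=13 entry=0x23007 [P=1 RW=1 US=1 PS=0]
  ✓ 0x23142  — 4 lookups
#1 VA=0x5854221F0C5 (r,kernel):
  L0: frame=0x19 idx=11 entry=0x25007 [P=1 RW=1 US=1 PS=0]
  L1: frame=0x25 idx=21 entry=0x27007 [P=1 RW=1 US=1 PS=0]
  L2: frame=0x27 idx=17 entry=0x2B007 [P=1 RW=1 US=1 PS=0]
  L3: frame=0x2B idx=31 entry=0x2E007 [P=1 RW=1 US=1 PS=0]
  ✓ 0x2E0C5  — 4 lookups
#2 VA=0x68381206266 (w,user):
  L0: frame=0x19 idx=13 entry=0x30007 [P=1 RW=1 US=1 PS=0]
  L1: frame=0x30 idx=14 entry=0x31007 [P=1 RW=1 US=1 PS=0]
  L2: frame=0x31 idx=9 entry=0x33007 [P=1 RW=1 US=1 PS=0]
  L3: frame=0x33 idx=6 entry=0x37007 [P=1 RW=1 US=1 PS=0]
  ✓ 0x37266  — 4 lookups
#3 VA=0x20782A00CEF (r,kernel):
  L0: frame=0x19 idx=4 entry=0x3A007 [P=1 RW=1 US=1 PS=0]
  L1: frame=0x3A idx=30 entry=0x3D007 [P=1 RW=1 US=1 PS=0]
  L2: frame=0x3D idx=21 entry=0x3E007 [P=1 RW=1 US=1 PS=0]
  L3: frame=0x3E idx=0 entry=0x3F007 [P=1 RW=1 US=1 PS=0]
  ✓ 0x3FCEF  — 4 lookups
#4 VA=0xE8702600FD6 (r,kernel):
  L0: frame=0x19 idx=29 entry=0x42007 [P=1 RW=1 US=1 PS=0]
  L1: frame=0x42 idx=28 entry=0x43007 [P=1 RW=1 US=1 PS=0]
  L2: frame=0x43 idx=19 entry=0x6000 [P=0 RW=0 US=0 PS=0]
  → PAGE_NOT_PRESENT  (3 entries read)

Access #4 fault: PAGE_NOT_PRESENT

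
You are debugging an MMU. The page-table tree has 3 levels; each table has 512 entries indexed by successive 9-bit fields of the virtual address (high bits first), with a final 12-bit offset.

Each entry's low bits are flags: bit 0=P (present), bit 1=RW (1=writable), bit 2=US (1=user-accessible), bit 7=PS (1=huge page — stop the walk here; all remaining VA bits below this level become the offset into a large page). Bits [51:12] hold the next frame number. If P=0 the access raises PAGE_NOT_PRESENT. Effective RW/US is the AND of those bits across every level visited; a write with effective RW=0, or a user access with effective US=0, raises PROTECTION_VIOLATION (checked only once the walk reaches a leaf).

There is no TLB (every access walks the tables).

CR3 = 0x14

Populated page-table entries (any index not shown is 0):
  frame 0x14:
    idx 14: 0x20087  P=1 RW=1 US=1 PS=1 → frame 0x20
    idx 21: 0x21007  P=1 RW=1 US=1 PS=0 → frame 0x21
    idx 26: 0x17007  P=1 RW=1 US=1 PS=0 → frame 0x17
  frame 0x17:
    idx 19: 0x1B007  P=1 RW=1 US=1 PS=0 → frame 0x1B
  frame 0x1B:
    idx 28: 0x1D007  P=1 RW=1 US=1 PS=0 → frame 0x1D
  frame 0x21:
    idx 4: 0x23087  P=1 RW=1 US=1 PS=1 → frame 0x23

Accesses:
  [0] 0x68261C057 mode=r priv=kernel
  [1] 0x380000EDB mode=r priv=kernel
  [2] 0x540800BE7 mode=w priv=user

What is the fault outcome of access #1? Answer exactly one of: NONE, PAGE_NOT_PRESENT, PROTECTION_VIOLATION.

Trace:
#0 VA=0x68261C057 (r,kernel):
  [0] read 0x14 idx=26: raw=0x17007 flags P=1 W=1 U=1 S=0
  [1] read 0x17 idx=19: raw=0x1B007 flags P=1 W=1 U=1 S=0
  [2] read 0x1B idx=28: raw=0x1D007 flags P=1 W=1 U=1 S=0
  ✓ 0x1D057  — 3 lookups
#1 VA=0x380000EDB (r,kernel):
  [0] read 0x14 idx=14: raw=0x20087 flags P=1 W=1 U=1 S=1
  ✓ 0x20EDB (huge @L0)  — 1 lookups
#2 VA=0x540800BE7 (w,user):
  [0] read 0x14 idx=21: raw=0x21007 flags P=1 W=1 U=1 S=0
  [1] read 0x21 idx=4: raw=0x23087 flags P=1 W=1 U=1 S=1
  ✓ 0x23BE7 (huge @L1)  — 2 lookups

Access #1 fault: NONE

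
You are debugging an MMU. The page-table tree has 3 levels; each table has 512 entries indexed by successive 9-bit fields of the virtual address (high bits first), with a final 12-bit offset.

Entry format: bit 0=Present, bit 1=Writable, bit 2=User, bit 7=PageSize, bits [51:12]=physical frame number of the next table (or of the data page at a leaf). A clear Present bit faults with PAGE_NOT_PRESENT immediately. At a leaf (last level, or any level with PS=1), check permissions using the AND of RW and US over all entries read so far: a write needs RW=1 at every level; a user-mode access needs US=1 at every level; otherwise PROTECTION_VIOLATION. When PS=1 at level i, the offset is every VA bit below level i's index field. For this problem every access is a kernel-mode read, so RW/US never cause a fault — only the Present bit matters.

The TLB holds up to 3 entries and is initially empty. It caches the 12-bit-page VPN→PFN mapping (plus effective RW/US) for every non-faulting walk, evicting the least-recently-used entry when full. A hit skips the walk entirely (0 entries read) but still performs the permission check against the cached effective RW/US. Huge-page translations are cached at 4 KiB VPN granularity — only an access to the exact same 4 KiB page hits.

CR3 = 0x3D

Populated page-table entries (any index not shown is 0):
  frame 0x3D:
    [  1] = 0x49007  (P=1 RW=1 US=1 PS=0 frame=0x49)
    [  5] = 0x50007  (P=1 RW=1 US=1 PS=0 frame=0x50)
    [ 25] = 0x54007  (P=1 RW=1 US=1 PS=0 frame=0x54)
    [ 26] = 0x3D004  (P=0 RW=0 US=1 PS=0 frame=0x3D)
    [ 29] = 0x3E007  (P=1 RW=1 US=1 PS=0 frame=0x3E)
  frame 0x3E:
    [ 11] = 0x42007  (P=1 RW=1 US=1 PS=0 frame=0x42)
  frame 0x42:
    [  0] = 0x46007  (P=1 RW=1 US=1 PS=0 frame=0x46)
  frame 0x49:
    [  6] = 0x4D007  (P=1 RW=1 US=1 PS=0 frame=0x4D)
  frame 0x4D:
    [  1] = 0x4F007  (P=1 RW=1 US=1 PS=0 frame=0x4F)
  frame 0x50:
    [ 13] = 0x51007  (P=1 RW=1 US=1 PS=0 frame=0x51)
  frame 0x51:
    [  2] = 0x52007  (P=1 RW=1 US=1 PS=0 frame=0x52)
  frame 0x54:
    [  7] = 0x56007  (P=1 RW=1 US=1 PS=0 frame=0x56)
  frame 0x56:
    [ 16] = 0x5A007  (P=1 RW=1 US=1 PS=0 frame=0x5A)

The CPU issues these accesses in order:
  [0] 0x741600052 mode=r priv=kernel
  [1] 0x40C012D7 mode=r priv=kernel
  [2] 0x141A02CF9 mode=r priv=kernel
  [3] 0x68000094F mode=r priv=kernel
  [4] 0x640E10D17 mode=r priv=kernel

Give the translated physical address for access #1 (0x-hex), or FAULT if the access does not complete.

Per-access translation:
#0 VA=0x741600052 (r,kernel):
  [0] read 0x3D idx=29: raw=0x3E007 flags P=1 W=1 U=1 S=0
  [1] read 0x3E idx=11: raw=0x42007 flags P=1 W=1 U=1 S=0
  [2] read 0x42 idx=0: raw=0x46007 flags P=1 W=1 U=1 S=0
  ✓ 0x46052  — 3 lookups
#1 VA=0x40C012D7 (r,kernel):
  [0] read 0x3D idx=1: raw=0x49007 flags P=1 W=1 U=1 S=0
  [1] read 0x49 idx=6: raw=0x4D007 flags P=1 W=1 U=1 S=0
  [2] read 0x4D idx=1: raw=0x4F007 flags P=1 W=1 U=1 S=0
  ✓ 0x4F2D7  — 3 lookups
#2 VA=0x141A02CF9 (r,kernel):
  [0] read 0x3D idx=5: raw=0x50007 flags P=1 W=1 U=1 S=0
  [1] read 0x50 idx=13: raw=0x51007 flags P=1 W=1 U=1 S=0
  [2] read 0x51 idx=2: raw=0x52007 flags P=1 W=1 U=1 S=0
  ✓ 0x52CF9  — 3 lookups
#3 VA=0x68000094F (r,kernel):
  [0] read 0x3D idx=26: raw=0x3D004 flags P=0 W=0 U=1 S=0
  → PAGE_NOT_PRESENT  (1 entries read)
#4 VA=0x640E10D17 (r,kernel):
  [0] read 0x3D idx=25: raw=0x54007 flags P=1 W=1 U=1 S=0
  [1] read 0x54 idx=7: raw=0x56007 flags P=1 W=1 U=1 S=0
  [2] read 0x56 idx=16: raw=0x5A007 flags P=1 W=1 U=1 S=0
  ✓ 0x5AD17  — 3 lookups

Access #1 PA: 0x4F2D7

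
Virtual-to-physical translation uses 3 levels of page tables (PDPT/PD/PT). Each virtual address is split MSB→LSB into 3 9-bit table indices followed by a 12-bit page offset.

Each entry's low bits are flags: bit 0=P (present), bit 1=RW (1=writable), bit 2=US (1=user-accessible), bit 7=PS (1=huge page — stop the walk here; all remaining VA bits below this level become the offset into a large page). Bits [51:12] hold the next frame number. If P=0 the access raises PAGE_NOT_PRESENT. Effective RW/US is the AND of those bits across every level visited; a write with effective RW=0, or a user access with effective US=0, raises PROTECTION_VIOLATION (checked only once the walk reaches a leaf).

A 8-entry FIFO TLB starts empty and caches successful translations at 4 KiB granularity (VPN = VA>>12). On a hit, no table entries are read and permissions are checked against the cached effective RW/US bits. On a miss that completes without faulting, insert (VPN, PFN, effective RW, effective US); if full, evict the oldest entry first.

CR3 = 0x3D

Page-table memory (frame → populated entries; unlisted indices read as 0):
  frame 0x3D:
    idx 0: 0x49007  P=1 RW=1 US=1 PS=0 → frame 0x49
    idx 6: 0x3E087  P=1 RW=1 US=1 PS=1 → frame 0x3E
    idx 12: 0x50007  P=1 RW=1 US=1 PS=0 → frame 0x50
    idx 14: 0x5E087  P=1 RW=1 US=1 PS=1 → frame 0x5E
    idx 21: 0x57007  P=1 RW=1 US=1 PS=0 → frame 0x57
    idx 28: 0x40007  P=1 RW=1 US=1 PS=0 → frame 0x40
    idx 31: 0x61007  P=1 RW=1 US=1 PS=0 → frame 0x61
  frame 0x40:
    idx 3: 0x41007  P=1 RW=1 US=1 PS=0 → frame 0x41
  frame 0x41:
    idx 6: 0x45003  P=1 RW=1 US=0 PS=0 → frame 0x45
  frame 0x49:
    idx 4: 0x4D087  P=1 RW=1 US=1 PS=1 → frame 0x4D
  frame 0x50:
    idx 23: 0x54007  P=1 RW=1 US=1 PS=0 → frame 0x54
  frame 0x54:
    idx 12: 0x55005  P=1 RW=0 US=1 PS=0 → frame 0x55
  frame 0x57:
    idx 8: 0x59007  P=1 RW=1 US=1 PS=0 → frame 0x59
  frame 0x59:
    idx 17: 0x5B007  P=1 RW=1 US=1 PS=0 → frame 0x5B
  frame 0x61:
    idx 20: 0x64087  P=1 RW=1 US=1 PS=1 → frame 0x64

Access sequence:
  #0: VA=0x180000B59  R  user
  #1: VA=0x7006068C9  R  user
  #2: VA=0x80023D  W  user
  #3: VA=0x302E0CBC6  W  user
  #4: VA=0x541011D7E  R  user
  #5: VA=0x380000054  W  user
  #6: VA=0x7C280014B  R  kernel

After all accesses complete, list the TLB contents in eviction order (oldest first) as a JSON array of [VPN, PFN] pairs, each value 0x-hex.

Trace:
#0 VA=0x180000B59 (r,user):
  [0] read 0x3D idx=6: raw=0x3E087 flags P=1 W=1 U=1 S=1
  → PA=0x3EB59 (huge @L0)  (1 entries read)
#1 VA=0x7006068C9 (r,user):
  [0] read 0x3D idx=28: raw=0x40007 flags P=1 W=1 U=1 S=0
  [1] read 0x40 idx=3: raw=0x41007 flags P=1 W=1 U=1 S=0
  [2] read 0x41 idx=6: raw=0x45003 flags P=1 W=1 U=0 S=0
  ⇒ fault: PROTECTION_VIOLATION  — 3 lookups
#2 VA=0x80023D (w,user):
  [0] read 0x3D idx=0: raw=0x49007 flags P=1 W=1 U=1 S=0
  [1] read 0x49 idx=4: raw=0x4D087 flags P=1 W=1 U=1 S=1
  → PA=0x4D23D (huge @L1)  (2 entries read)
#3 VA=0x302E0CBC6 (w,user):
  [0] read 0x3D idx=12: raw=0x50007 flags P=1 W=1 U=1 S=0
  [1] read 0x50 idx=23: raw=0x54007 flags P=1 W=1 U=1 S=0
  [2] read 0x54 idx=12: raw=0x55005 flags P=1 W=0 U=1 S=0
  ⇒ fault: PROTECTION_VIOLATION  — 3 lookups
#4 VA=0x541011D7E (r,user):
  [0] read 0x3D idx=21: raw=0x57007 flags P=1 W=1 U=1 S=0
  [1] read 0x57 idx=8: raw=0x59007 flags P=1 W=1 U=1 S=0
  [2] read 0x59 idx=17: raw=0x5B007 flags P=1 W=1 U=1 S=0
  → PA=0x5BD7E  (3 entries read)
#5 VA=0x380000054 (w,user):
  [0] read 0x3D idx=14: raw=0x5E087 flags P=1 W=1 U=1 S=1
  → PA=0x5E054 (huge @L0)  (1 entries read)
#6 VA=0x7C280014B (r,kernel):
  [0] read 0x3D idx=31: raw=0x61007 flags P=1 W=1 U=1 S=0
  [1] read 0x61 idx=20: raw=0x64087 flags P=1 W=1 U=1 S=1
  → PA=0x6414B (huge @L1)  (2 entries read)

TLB: [["0x180000", "0x3E"], ["0x800", "0x4D"], ["0x541011", "0x5B"], ["0x380000", "0x5E"], ["0x7C2800", "0x64"]]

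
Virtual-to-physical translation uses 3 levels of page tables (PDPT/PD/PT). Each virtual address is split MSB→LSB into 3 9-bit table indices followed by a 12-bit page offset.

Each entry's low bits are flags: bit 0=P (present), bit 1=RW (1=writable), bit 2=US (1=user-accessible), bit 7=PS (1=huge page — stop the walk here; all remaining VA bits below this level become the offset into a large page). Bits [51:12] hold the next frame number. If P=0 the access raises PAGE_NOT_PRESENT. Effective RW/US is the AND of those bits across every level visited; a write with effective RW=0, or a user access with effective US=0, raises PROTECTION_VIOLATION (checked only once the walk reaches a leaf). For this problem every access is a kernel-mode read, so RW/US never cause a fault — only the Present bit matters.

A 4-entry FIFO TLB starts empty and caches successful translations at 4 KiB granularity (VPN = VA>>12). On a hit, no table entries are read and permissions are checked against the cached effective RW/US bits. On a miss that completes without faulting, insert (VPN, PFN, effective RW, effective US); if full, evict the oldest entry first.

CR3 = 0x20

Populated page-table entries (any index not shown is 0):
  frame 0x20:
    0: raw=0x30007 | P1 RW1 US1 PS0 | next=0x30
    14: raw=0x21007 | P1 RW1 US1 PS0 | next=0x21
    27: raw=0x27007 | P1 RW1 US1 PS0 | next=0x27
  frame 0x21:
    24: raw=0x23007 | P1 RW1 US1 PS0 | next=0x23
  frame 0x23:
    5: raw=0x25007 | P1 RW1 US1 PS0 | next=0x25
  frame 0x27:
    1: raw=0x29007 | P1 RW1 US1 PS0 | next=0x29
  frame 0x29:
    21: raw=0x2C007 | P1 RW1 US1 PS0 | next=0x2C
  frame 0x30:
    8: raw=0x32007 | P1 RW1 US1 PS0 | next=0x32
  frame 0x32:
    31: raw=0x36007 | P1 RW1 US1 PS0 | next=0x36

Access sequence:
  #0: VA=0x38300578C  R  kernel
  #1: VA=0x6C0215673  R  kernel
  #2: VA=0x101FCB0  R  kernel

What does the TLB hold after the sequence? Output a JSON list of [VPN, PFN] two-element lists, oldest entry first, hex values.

Trace:
#0 VA=0x38300578C (r,kernel):
  lvl0: tbl 0x20, slot 14 ⇒ 0x21007 (P1/RW1/US1/PS0)
  lvl1: tbl 0x21, slot 24 ⇒ 0x23007 (P1/RW1/US1/PS0)
  lvl2: tbl 0x23, slot 5 ⇒ 0x25007 (P1/RW1/US1/PS0)
  → PA=0x2578C  (3 entries read)
#1 VA=0x6C0215673 (r,kernel):
  lvl0: tbl 0x20, slot 27 ⇒ 0x27007 (P1/RW1/US1/PS0)
  lvl1: tbl 0x27, slot 1 ⇒ 0x29007 (P1/RW1/US1/PS0)
  lvl2: tbl 0x29, slot 21 ⇒ 0x2C007 (P1/RW1/US1/PS0)
  → PA=0x2C673  (3 entries read)
#2 VA=0x101FCB0 (r,kernel):
  lvl0: tbl 0x20, slot 0 ⇒ 0x30007 (P1/RW1/US1/PS0)
  lvl1: tbl 0x30, slot 8 ⇒ 0x32007 (P1/RW1/US1/PS0)
  lvl2: tbl 0x32, slot 31 ⇒ 0x36007 (P1/RW1/US1/PS0)
  → PA=0x36CB0  (3 entries read)

TLB: [["0x383005", "0x25"], ["0x6C0215", "0x2C"], ["0x101F", "0x36"]]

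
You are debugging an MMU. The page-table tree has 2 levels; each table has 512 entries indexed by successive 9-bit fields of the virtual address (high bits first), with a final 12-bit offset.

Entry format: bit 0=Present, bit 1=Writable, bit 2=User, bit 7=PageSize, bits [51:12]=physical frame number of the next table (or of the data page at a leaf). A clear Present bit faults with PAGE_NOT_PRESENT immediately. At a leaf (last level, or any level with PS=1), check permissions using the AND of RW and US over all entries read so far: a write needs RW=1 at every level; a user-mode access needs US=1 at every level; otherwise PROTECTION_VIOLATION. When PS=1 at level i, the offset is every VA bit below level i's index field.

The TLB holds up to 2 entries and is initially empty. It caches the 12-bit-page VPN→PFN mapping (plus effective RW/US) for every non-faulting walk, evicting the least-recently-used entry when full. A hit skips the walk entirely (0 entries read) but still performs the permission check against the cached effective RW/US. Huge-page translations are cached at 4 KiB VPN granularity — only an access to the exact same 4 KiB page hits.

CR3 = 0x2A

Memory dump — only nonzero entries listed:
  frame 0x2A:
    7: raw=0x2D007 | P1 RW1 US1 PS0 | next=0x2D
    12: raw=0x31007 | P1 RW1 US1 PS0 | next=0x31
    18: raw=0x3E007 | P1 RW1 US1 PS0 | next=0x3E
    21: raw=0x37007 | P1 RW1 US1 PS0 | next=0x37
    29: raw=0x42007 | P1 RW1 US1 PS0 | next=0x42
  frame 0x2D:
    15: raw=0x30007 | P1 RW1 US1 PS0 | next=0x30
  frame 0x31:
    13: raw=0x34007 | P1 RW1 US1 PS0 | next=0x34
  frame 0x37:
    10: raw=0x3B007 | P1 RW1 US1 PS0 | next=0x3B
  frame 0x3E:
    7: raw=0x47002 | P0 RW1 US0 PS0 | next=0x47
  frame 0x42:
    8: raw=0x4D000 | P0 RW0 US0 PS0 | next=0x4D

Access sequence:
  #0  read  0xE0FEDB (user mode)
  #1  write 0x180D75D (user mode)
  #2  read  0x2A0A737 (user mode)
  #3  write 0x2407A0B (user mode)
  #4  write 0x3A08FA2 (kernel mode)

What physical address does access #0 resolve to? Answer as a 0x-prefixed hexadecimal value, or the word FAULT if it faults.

Trace:
#0 VA=0xE0FEDB (r,user):
  lvl0: tbl 0x2A, slot 7 ⇒ 0x2D007 (P1/RW1/US1/PS0)
  lvl1: tbl 0x2D, slot 15 ⇒ 0x30007 (P1/RW1/US1/PS0)
  → PA=0x30EDB  (2 entries read)
#1 VA=0x180D75D (w,user):
  lvl0: tbl 0x2A, slot 12 ⇒ 0x31007 (P1/RW1/US1/PS0)
  lvl1: tbl 0x31, slot 13 ⇒ 0x34007 (P1/RW1/US1/PS0)
  → PA=0x3475D  (2 entries read)
#2 VA=0x2A0A737 (r,user):
  lvl0: tbl 0x2A, slot 21 ⇒ 0x37007 (P1/RW1/US1/PS0)
  lvl1: tbl 0x37, slot 10 ⇒ 0x3B007 (P1/RW1/US1/PS0)
  → PA=0x3B737  (2 entries read)
#3 VA=0x2407A0B (w,user):
  lvl0: tbl 0x2A, slot 18 ⇒ 0x3E007 (P1/RW1/US1/PS0)
  lvl1: tbl 0x3E, slot 7 ⇒ 0x47002 (P0/RW1/US0/PS0)
  ✗ PAGE_NOT_PRESENT  [2 reads]
#4 VA=0x3A08FA2 (w,kernel):
  lvl0: tbl 0x2A, slot 29 ⇒ 0x42007 (P1/RW1/US1/PS0)
  lvl1: tbl 0x42, slot 8 ⇒ 0x4D000 (P0/RW0/US0/PS0)
  ✗ PAGE_NOT_PRESENT  [2 reads]

Access #0 PA: 0x30EDB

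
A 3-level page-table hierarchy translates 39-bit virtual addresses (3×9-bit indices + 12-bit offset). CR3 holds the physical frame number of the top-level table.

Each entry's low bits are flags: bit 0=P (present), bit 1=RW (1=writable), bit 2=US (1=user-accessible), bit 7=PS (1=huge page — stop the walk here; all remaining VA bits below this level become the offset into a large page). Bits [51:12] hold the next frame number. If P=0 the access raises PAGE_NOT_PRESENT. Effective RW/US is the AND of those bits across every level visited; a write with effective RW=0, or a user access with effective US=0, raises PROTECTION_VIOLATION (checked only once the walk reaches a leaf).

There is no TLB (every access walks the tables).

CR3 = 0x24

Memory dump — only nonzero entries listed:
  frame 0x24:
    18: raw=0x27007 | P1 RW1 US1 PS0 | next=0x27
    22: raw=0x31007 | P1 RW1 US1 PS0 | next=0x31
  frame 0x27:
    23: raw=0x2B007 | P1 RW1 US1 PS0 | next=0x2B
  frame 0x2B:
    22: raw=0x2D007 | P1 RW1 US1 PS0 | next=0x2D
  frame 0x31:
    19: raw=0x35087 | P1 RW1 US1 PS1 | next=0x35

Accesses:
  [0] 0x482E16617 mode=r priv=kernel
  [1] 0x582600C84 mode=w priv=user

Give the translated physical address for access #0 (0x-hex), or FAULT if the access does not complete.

Per-access translation:
#0 VA=0x482E16617 (r,kernel):
  lvl0: tbl 0x24, slot 18 ⇒ 0x27007 (P1/RW1/US1/PS0)
  lvl1: tbl 0x27, slot 23 ⇒ 0x2B007 (P1/RW1/US1/PS0)
  lvl2: tbl 0x2B, slot 22 ⇒ 0x2D007 (P1/RW1/US1/PS0)
  → PA=0x2D617  (3 entries read)
#1 VA=0x582600C84 (w,user):
  lvl0: tbl 0x24, slot 22 ⇒ 0x31007 (P1/RW1/US1/PS0)
  lvl1: tbl 0x31, slot 19 ⇒ 0x35087 (P1/RW1/US1/PS1)
  → PA=0x35C84 (huge @L1)  (2 entries read)

Access #0 PA: 0x2D617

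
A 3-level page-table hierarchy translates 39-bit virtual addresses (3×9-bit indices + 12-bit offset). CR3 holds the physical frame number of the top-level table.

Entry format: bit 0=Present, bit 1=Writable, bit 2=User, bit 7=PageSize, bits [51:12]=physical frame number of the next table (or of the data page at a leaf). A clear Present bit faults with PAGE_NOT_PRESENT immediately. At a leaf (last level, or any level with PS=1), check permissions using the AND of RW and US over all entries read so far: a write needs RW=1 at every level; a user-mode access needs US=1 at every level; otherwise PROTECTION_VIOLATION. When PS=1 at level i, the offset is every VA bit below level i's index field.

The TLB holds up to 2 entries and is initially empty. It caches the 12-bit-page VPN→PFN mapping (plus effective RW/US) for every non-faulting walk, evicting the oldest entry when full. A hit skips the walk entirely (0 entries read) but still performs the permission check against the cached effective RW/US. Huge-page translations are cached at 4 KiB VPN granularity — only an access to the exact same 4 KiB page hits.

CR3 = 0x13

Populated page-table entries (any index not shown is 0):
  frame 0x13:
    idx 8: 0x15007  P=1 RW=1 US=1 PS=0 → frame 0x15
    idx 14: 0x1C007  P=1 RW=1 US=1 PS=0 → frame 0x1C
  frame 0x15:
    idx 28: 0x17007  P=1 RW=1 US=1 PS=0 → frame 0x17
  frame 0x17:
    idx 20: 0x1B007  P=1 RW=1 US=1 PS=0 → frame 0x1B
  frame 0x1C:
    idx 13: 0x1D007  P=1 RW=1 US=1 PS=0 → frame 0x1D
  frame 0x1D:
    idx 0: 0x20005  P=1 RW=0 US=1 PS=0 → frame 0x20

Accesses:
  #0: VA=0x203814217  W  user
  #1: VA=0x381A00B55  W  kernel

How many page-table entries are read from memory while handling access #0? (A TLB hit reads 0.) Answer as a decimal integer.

Trace:
#0 VA=0x203814217 (w,user):
  [0] read 0x13 idx=8: raw=0x15007 flags P=1 W=1 U=1 S=0
  [1] read 0x15 idx=28: raw=0x17007 flags P=1 W=1 U=1 S=0
  [2] read 0x17 idx=20: raw=0x1B007 flags P=1 W=1 U=1 S=0
  ⇒ phys 0x1B217  [3 reads]
#1 VA=0x381A00B55 (w,kernel):
  [0] read 0x13 idx=14: raw=0x1C007 flags P=1 W=1 U=1 S=0
  [1] read 0x1C idx=13: raw=0x1D007 flags P=1 W=1 U=1 S=0
  [2] read 0x1D idx=0: raw=0x20005 flags P=1 W=0 U=1 S=0
  → PROTECTION_VIOLATION  (3 entries read)

Entries read for #0: 3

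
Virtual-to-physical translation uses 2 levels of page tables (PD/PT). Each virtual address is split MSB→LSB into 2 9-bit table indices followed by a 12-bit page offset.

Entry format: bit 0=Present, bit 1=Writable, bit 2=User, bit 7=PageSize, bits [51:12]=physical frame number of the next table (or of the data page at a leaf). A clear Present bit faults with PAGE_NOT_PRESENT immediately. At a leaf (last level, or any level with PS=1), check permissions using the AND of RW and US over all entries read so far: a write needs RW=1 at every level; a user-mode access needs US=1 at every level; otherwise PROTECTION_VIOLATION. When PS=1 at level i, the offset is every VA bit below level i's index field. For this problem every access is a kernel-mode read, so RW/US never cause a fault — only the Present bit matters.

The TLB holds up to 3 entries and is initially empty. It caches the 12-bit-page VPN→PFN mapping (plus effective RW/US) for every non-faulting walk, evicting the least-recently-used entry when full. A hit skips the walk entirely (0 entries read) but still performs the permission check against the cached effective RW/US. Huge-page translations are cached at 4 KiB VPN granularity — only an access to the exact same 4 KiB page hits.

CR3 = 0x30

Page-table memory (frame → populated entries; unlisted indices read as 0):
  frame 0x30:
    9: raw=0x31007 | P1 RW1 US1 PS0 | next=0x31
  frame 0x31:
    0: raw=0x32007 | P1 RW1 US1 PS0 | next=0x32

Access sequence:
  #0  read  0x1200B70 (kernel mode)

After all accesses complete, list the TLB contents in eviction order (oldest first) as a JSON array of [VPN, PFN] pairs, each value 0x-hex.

Trace:
#0 VA=0x1200B70 (r,kernel):
  L0: frame=0x30 idx=9 entry=0x31007 [P=1 RW=1 US=1 PS=0]
  L1: frame=0x31 idx=0 entry=0x32007 [P=1 RW=1 US=1 PS=0]
  ⇒ phys 0x32B70  [2 reads]

TLB: [["0x1200", "0x32"]]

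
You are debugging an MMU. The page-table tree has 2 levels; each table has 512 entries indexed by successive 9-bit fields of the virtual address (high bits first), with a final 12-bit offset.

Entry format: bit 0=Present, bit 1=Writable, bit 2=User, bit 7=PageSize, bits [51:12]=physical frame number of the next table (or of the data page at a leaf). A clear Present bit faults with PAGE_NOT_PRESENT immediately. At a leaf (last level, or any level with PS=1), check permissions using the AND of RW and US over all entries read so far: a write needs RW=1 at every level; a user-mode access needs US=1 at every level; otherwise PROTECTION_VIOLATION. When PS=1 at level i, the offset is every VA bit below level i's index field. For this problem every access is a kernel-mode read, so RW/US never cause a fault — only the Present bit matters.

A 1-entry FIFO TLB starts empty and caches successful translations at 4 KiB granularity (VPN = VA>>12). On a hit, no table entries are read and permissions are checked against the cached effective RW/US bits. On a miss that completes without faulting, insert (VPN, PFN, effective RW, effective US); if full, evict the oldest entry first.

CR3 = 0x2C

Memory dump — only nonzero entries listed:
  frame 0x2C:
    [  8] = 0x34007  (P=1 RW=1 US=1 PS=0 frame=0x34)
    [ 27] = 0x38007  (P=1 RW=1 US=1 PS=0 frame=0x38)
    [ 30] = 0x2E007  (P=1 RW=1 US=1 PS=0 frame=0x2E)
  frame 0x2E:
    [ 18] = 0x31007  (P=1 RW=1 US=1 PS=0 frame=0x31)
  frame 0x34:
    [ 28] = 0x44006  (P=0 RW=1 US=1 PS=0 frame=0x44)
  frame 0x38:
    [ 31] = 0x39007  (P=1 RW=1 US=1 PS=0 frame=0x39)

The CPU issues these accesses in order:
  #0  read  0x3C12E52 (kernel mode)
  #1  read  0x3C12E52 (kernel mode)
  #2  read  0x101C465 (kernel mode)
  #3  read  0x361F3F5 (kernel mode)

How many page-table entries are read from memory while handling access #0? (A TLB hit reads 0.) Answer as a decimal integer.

Trace:
#0 VA=0x3C12E52 (r,kernel):
  lvl0: tbl 0x2C, slot 30 ⇒ 0x2E007 (P1/RW1/US1/PS0)
  lvl1: tbl 0x2E, slot 18 ⇒ 0x31007 (P1/RW1/US1/PS0)
  ⇒ phys 0x31E52  [2 reads]
#1 VA=0x3C12E52 (r,kernel):
  TLB hit vpn=0x3C12 → PA=0x31E52
#2 VA=0x101C465 (r,kernel):
  lvl0: tbl 0x2C, slot 8 ⇒ 0x34007 (P1/RW1/US1/PS0)
  lvl1: tbl 0x34, slot 28 ⇒ 0x44006 (P0/RW1/US1/PS0)
  ⇒ fault: PAGE_NOT_PRESENT  — 2 lookups
#3 VA=0x361F3F5 (r,kernel):
  lvl0: tbl 0x2C, slot 27 ⇒ 0x38007 (P1/RW1/US1/PS0)
  lvl1: tbl 0x38, slot 31 ⇒ 0x39007 (P1/RW1/US1/PS0)
  ⇒ phys 0x393F5  [2 reads]

Entries read for #0: 2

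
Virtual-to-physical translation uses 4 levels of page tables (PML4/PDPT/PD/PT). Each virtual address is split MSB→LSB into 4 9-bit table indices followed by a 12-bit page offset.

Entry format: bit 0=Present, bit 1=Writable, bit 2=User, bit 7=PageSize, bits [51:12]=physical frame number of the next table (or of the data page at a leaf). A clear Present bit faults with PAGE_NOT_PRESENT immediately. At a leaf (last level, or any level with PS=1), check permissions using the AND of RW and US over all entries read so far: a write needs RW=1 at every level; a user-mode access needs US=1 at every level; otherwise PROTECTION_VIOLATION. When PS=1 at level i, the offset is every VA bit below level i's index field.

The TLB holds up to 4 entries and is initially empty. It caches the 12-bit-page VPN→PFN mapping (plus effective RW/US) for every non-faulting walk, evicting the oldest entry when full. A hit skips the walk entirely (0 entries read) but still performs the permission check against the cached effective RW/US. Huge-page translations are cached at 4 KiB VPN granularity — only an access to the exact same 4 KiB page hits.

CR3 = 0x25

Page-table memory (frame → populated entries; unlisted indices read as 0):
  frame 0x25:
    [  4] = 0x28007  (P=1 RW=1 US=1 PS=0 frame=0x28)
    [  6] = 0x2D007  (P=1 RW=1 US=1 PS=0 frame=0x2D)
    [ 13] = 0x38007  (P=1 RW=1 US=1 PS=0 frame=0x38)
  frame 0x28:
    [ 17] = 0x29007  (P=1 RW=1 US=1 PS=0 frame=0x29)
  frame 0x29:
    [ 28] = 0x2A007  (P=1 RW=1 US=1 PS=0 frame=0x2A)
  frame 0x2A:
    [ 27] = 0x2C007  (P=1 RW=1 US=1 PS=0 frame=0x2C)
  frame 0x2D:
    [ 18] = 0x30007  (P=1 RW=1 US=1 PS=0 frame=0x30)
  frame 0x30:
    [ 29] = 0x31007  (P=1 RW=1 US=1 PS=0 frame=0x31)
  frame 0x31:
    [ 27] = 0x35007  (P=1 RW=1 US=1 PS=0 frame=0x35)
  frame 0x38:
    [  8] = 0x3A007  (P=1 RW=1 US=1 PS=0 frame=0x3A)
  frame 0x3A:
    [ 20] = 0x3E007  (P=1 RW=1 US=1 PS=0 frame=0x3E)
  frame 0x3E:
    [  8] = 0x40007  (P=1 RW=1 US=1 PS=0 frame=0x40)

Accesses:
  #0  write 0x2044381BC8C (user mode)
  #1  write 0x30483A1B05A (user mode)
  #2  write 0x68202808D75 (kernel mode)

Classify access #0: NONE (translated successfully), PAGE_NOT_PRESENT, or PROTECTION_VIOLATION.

Walk each access:
#0 VA=0x2044381BC8C (w,user):
  L0 @0x25[4] → 0x28007  P=1,RW=1,US=1,PS=0
  L1 @0x28[17] → 0x29007  P=1,RW=1,US=1,PS=0
  L2 @0x29[28] → 0x2A007  P=1,RW=1,US=1,PS=0
  L3 @0x2A[27] → 0x2C007  P=1,RW=1,US=1,PS=0
  ⇒ phys 0x2CC8C  [4 reads]
#1 VA=0x30483A1B05A (w,user):
  L0 @0x25[6] → 0x2D007  P=1,RW=1,US=1,PS=0
  L1 @0x2D[18] → 0x30007  P=1,RW=1,US=1,PS=0
  L2 @0x30[29] → 0x31007  P=1,RW=1,US=1,PS=0
  L3 @0x31[27] → 0x35007  P=1,RW=1,US=1,PS=0
  ⇒ phys 0x3505A  [4 reads]
#2 VA=0x68202808D75 (w,kernel):
  L0 @0x25[13] → 0x38007  P=1,RW=1,US=1,PS=0
  L1 @0x38[8] → 0x3A007  P=1,RW=1,US=1,PS=0
  L2 @0x3A[20] → 0x3E007  P=1,RW=1,US=1,PS=0
  L3 @0x3E[8] → 0x40007  P=1,RW=1,US=1,PS=0
  ⇒ phys 0x40D75  [4 reads]

Access #0 fault: NONE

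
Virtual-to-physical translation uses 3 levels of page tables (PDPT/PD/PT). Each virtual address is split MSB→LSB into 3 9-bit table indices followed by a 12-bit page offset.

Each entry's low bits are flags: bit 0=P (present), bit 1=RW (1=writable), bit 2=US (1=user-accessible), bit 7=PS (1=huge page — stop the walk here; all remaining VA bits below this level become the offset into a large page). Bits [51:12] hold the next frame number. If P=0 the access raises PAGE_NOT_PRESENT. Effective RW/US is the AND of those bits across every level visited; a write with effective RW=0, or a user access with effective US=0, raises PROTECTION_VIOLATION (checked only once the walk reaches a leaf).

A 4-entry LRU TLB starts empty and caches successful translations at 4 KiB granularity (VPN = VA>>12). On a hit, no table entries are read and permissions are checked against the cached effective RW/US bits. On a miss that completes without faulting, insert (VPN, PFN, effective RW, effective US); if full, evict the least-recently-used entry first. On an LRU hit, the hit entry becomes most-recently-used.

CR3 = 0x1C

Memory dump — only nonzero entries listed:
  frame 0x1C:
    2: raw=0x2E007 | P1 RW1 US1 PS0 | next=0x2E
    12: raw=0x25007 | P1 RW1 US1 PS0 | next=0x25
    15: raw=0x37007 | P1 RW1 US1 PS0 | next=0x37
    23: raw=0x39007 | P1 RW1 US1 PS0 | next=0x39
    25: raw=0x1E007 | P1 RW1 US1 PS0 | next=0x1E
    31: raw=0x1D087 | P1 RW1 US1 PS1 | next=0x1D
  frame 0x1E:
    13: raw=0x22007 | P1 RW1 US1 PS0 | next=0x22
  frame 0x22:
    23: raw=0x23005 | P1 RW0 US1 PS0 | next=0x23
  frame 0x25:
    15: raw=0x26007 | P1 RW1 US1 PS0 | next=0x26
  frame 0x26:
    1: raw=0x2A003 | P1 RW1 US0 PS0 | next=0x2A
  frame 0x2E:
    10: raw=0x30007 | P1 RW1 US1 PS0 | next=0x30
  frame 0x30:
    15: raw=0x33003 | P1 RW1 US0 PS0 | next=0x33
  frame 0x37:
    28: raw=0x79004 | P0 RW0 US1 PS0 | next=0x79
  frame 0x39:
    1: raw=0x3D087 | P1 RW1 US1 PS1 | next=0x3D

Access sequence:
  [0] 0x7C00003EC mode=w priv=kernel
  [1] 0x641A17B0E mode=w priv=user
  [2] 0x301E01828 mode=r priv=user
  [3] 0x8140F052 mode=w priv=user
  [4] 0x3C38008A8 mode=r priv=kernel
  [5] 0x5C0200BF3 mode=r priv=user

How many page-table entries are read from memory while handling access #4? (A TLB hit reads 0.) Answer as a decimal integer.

Trace:
#0 VA=0x7C00003EC (w,kernel):
  L0: frame=0x1C idx=31 entry=0x1D087 [P=1 RW=1 US=1 PS=1]
  → PA=0x1D3EC (huge @L0)  (1 entries read)
#1 VA=0x641A17B0E (w,user):
  L0: frame=0x1C idx=25 entry=0x1E007 [P=1 RW=1 US=1 PS=0]
  L1: frame=0x1E idx=13 entry=0x22007 [P=1 RW=1 US=1 PS=0]
  L2: frame=0x22 idx=23 entry=0x23005 [P=1 RW=0 US=1 PS=0]
  ✗ PROTECTION_VIOLATION  [3 reads]
#2 VA=0x301E01828 (r,user):
  L0: frame=0x1C idx=12 entry=0x25007 [P=1 RW=1 US=1 PS=0]
  L1: frame=0x25 idx=15 entry=0x26007 [P=1 RW=1 US=1 PS=0]
  L2: frame=0x26 idx=1 entry=0x2A003 [P=1 RW=1 US=0 PS=0]
  ✗ PROTECTION_VIOLATION  [3 reads]
#3 VA=0x8140F052 (w,user):
  L0: frame=0x1C idx=2 entry=0x2E007 [P=1 RW=1 US=1 PS=0]
  L1: frame=0x2E idx=10 entry=0x30007 [P=1 RW=1 US=1 PS=0]
  L2: frame=0x30 idx=15 entry=0x33003 [P=1 RW=1 US=0 PS=0]
  ✗ PROTECTION_VIOLATION  [3 reads]
#4 VA=0x3C38008A8 (r,kernel):
  L0: frame=0x1C idx=15 entry=0x37007 [P=1 RW=1 US=1 PS=0]
  L1: frame=0x37 idx=28 entry=0x79004 [P=0 RW=0 US=1 PS=0]
  ✗ PAGE_NOT_PRESENT  [2 reads]
#5 VA=0x5C0200BF3 (r,user):
  L0: frame=0x1C idx=23 entry=0x39007 [P=1 RW=1 US=1 PS=0]
  L1: frame=0x39 idx=1 entry=0x3D087 [P=1 RW=1 US=1 PS=1]
  → PA=0x3DBF3 (huge @L1)  (2 entries read)

Entries read for #4: 2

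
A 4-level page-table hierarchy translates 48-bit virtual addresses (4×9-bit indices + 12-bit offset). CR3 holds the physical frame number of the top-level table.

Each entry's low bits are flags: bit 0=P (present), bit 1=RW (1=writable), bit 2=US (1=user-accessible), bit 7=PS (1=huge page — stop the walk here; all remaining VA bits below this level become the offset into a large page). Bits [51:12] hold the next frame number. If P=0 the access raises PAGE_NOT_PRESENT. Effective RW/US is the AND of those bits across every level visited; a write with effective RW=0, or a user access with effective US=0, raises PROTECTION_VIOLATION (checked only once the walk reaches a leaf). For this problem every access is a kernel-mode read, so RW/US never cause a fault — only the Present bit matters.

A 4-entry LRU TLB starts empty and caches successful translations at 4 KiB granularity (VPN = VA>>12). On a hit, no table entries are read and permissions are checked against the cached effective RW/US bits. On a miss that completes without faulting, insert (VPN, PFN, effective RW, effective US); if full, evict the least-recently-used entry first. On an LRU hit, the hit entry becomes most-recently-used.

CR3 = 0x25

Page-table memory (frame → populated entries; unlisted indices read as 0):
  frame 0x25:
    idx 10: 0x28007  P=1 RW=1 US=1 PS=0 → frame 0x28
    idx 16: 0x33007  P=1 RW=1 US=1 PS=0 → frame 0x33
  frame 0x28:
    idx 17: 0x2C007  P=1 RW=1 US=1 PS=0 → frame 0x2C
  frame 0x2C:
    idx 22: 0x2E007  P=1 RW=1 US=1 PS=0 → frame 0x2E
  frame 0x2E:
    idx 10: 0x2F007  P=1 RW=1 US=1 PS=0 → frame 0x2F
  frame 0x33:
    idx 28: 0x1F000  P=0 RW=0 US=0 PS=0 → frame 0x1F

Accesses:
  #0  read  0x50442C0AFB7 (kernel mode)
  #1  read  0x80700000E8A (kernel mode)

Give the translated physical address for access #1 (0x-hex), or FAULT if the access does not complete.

Walk each access:
#0 VA=0x50442C0AFB7 (r,kernel):
  [0] read 0x25 idx=10: raw=0x28007 flags P=1 W=1 U=1 S=0
  [1] read 0x28 idx=17: raw=0x2C007 flags P=1 W=1 U=1 S=0
  [2] read 0x2C idx=22: raw=0x2E007 flags P=1 W=1 U=1 S=0
  [3] read 0x2E idx=10: raw=0x2F007 flags P=1 W=1 U=1 S=0
  → PA=0x2FFB7  (4 entries read)
#1 VA=0x80700000E8A (r,kernel):
  [0] read 0x25 idx=16: raw=0x33007 flags P=1 W=1 U=1 S=0
  [1] read 0x33 idx=28: raw=0x1F000 flags P=0 W=0 U=0 S=0
  → PAGE_NOT_PRESENT  (2 entries read)

Access #1 PA: FAULT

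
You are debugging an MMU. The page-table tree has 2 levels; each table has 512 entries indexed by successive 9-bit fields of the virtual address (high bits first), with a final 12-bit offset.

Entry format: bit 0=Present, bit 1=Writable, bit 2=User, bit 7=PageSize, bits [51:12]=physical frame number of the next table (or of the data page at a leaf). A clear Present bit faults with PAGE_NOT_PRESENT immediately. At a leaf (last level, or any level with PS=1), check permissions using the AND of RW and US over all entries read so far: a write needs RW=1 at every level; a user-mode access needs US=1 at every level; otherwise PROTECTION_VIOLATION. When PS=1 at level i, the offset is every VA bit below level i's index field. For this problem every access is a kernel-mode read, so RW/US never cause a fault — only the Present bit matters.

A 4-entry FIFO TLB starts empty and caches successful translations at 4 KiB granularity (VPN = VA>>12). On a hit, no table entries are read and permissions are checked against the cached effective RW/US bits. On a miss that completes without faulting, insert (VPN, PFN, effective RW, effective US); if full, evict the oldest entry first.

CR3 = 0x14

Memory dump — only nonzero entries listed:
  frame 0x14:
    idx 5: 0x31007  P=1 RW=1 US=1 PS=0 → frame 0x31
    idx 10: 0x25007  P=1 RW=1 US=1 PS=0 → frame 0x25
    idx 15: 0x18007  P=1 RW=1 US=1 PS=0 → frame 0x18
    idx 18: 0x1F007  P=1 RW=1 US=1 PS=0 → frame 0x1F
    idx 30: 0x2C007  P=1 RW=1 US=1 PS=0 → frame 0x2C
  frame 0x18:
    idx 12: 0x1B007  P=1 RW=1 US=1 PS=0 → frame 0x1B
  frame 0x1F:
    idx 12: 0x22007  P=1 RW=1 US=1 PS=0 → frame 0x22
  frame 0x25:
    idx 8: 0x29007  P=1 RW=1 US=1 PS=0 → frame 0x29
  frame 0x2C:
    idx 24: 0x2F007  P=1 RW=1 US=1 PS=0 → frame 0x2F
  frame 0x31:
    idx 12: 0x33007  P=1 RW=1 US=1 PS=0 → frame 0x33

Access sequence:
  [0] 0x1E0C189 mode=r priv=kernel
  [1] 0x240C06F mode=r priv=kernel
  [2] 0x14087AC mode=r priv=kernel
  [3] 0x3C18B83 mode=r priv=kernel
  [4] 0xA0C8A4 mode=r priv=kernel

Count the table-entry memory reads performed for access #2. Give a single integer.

Walk each access:
#0 VA=0x1E0C189 (r,kernel):
  [0] read 0x14 idx=15: raw=0x18007 flags P=1 W=1 U=1 S=0
  [1] read 0x18 idx=12: raw=0x1B007 flags P=1 W=1 U=1 S=0
  ⇒ phys 0x1B189  [2 reads]
#1 VA=0x240C06F (r,kernel):
  [0] read 0x14 idx=18: raw=0x1F007 flags P=1 W=1 U=1 S=0
  [1] read 0x1F idx=12: raw=0x22007 flags P=1 W=1 U=1 S=0
  ⇒ phys 0x2206F  [2 reads]
#2 VA=0x14087AC (r,kernel):
  [0] read 0x14 idx=10: raw=0x25007 flags P=1 W=1 U=1 S=0
  [1] read 0x25 idx=8: raw=0x29007 flags P=1 W=1 U=1 S=0
  ⇒ phys 0x297AC  [2 reads]
#3 VA=0x3C18B83 (r,kernel):
  [0] read 0x14 idx=30: raw=0x2C007 flags P=1 W=1 U=1 S=0
  [1] read 0x2C idx=24: raw=0x2F007 flags P=1 W=1 U=1 S=0
  ⇒ phys 0x2FB83  [2 reads]
#4 VA=0xA0C8A4 (r,kernel):
  [0] read 0x14 idx=5: raw=0x31007 flags P=1 W=1 U=1 S=0
  [1] read 0x31 idx=12: raw=0x33007 flags P=1 W=1 U=1 S=0
  ⇒ phys 0x338A4  [2 reads]

Entries read for #2: 2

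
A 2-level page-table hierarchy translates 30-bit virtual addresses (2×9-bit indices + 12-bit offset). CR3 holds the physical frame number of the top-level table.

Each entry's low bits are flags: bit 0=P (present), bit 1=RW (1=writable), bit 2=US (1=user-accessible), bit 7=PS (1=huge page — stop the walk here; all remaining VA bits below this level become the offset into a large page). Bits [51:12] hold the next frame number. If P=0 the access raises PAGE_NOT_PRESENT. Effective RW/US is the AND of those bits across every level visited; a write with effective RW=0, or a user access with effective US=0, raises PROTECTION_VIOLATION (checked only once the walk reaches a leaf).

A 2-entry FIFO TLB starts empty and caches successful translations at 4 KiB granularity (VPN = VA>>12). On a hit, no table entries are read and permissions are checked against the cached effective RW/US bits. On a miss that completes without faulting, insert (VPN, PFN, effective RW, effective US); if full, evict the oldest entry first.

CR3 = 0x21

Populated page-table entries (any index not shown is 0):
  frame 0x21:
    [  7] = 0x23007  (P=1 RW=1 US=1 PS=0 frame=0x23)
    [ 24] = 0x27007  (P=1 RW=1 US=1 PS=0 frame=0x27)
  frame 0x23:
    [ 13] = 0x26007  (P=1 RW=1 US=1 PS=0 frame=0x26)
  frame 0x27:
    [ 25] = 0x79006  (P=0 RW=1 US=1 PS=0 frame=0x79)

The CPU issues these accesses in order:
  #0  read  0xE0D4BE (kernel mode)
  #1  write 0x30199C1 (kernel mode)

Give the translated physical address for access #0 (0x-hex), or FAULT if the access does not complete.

Walk each access:
#0 VA=0xE0D4BE (r,kernel):
  lvl0: tbl 0x21, slot 7 ⇒ 0x23007 (P1/RW1/US1/PS0)
  lvl1: tbl 0x23, slot 13 ⇒ 0x26007 (P1/RW1/US1/PS0)
  ✓ 0x264BE  — 2 lookups
#1 VA=0x30199C1 (w,kernel):
  lvl0: tbl 0x21, slot 24 ⇒ 0x27007 (P1/RW1/US1/PS0)
  lvl1: tbl 0x27, slot 25 ⇒ 0x79006 (P0/RW1/US1/PS0)
  → PAGE_NOT_PRESENT  (2 entries read)

Access #0 PA: 0x264BE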